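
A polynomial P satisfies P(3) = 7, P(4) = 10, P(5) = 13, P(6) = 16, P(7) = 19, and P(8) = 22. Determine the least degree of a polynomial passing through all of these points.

1

Forward differences of the values at t = 3, 4, 5, 6, 7, 8:
  P  : 7  10  13  16  19  22
  Δ  : 3  3  3  3  3
  Δ^2: 0  0  0  0
  Δ^3: 0  0  0
  Δ^4: 0  0
  Δ^5: 0
The first differences are constant (3) and nonzero, while all higher differences vanish, so the minimal degree is 1.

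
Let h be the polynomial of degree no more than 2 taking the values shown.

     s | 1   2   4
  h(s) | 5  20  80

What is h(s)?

h(s) = 5s^2

Using the Lagrange interpolation formula with nodes 1, 2, 4:
  L_0(s) = (s - 2)(s - 4) / 3
  L_1(s) = (s - 1)(s - 4) / -2
  L_2(s) = (s - 1)(s - 2) / 6
Then h(s) = 5·L_0(s) + 20·L_1(s) + 80·L_2(s).
Expanding and collecting terms gives h(s) = 5s².
Check: h(4) = 80. ✓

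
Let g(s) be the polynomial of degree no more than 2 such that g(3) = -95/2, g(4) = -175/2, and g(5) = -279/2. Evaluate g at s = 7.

-559/2

Write g(s) = as^2 + bs + c. Substituting each data point gives a linear system:
  9a + 3b + c = -95/2
  16a + 4b + c = -175/2
  25a + 5b + c = -279/2
Solving the system yields a = -6, b = 2, c = 1/2.
So g(s) = -6s² + 2s + 1/2.
Then g(7) = -559/2.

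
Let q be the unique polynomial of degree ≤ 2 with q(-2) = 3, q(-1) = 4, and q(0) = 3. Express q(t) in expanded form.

q(t) = -t^2 - 2t + 3

Using the Lagrange interpolation formula with nodes -2, -1, 0:
  L_0(t) = (t + 1)t / 2
  L_1(t) = (t + 2)t / -1
  L_2(t) = (t + 2)(t + 1) / 2
Then q(t) = 3·L_0(t) + 4·L_1(t) + 3·L_2(t).
Expanding and collecting terms gives q(t) = -t^2 - 2t + 3.
Check: q(-2) = 3. ✓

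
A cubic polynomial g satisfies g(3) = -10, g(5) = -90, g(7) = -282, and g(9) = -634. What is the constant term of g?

5

Write g(t) = at^3 + bt^2 + ct + d. Substituting each data point gives a linear system:
  27a + 9b + 3c + d = -10
  125a + 25b + 5c + d = -90
  343a + 49b + 7c + d = -282
  729a + 81b + 9c + d = -634
Solving the system yields a = -1, b = 1, c = 1, d = 5.
So g(t) = -t³ + t² + t + 5.
The constant term is 5.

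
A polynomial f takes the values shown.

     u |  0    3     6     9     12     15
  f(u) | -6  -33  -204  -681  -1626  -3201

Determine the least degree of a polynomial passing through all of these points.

3

Forward differences of the values at u = 0, 3, 6, 9, 12, 15:
  f  : -6  -33  -204  -681  -1626  -3201
  Δ  : -27  -171  -477  -945  -1575
  Δ^2: -144  -306  -468  -630
  Δ^3: -162  -162  -162
  Δ^4: 0  0
  Δ^5: 0
The third differences are constant (-162) and nonzero, while all higher differences vanish, so the minimal degree is 3.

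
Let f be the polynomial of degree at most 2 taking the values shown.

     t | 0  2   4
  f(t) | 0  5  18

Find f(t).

f(t) = t^2 + (1/2)t

Using the Lagrange interpolation formula with nodes 0, 2, 4:
  L_0(t) = (t - 2)(t - 4) / 8
  L_1(t) = t(t - 4) / -4
  L_2(t) = t(t - 2) / 8
Then f(t) = 0·L_0(t) + 5·L_1(t) + 18·L_2(t).
Expanding and collecting terms gives f(t) = t^2 + (1/2)t.
Check: f(2) = 5. ✓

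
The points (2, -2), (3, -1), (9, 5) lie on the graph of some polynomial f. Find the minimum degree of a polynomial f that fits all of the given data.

1

Divided differences on the nodes 2, 3, 9:
  order 0: -2  -1  5
  order 1: 1  1
  order 2: 0
The order-1 divided differences are all 1 (nonzero) and every higher order vanishes, so the data lies on a polynomial of degree exactly 1.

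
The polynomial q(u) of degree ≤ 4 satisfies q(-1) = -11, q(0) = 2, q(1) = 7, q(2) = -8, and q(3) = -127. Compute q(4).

Forward differences of the values at u = -1, 0, 1, 2, 3:
  q  : -11  2  7  -8  -127
  Δ  : 13  5  -15  -119
  Δ^2: -8  -20  -104
  Δ^3: -12  -84
  Δ^4: -72
The fourth differences are constant, confirming degree 4.
Interpolating (Newton forward form) and evaluating at u = 4 gives q(4) = -506.

-506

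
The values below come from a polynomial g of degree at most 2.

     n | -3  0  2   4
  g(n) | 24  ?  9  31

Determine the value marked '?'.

The 3 known points determine the degree-2 polynomial uniquely.
Write g(n) = an^2 + bn + c. Substituting each data point gives a linear system:
  9a - 3b + c = 24
  4a + 2b + c = 9
  16a + 4b + c = 31
Solving the system yields a = 2, b = -1, c = 3.
So g(n) = 2n² - n + 3.
Then g(0) = 3.

3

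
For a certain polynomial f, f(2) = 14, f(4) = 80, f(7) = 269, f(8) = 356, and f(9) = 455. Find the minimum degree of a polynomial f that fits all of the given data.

2

Divided differences on the nodes 2, 4, 7, 8, 9:
  order 0: 14  80  269  356  455
  order 1: 33  63  87  99
  order 2: 6  6  6
  order 3: 0  0
  order 4: 0
The order-2 divided differences are all 6 (nonzero) and every higher order vanishes, so the data lies on a polynomial of degree exactly 2.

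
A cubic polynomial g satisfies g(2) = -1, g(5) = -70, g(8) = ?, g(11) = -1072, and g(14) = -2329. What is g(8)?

On equispaced nodes a degree-3 polynomial has vanishing fourth forward difference, so
  g(2) - 4·g(5) + 6·g(8) - 4·g(11) + g(14) = 0.
Substituting the known values and solving for g(8):
  6·g(8) = -2238
  g(8) = -373.

-373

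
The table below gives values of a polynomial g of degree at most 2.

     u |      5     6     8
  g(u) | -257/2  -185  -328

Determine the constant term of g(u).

4

Write g(u) = au^2 + bu + c. Substituting each data point gives a linear system:
  25a + 5b + c = -257/2
  36a + 6b + c = -185
  64a + 8b + c = -328
Solving the system yields a = -5, b = -3/2, c = 4.
So g(u) = -5u² - (3/2)u + 4.
The constant term is 4.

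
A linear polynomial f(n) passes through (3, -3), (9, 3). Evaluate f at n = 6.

Using the Lagrange interpolation formula with nodes 3, 9:
  L_0(n) = (n - 9) / -6
  L_1(n) = (n - 3) / 6
Then f(n) = -3·L_0(n) + 3·L_1(n).
Expanding and collecting terms gives f(n) = n - 6.
Evaluating at n = 6: f(6) = 0.

0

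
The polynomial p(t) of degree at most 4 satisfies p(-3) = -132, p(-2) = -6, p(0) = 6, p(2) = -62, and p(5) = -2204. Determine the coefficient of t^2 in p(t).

2

Write p(t) = at^4 + bt^3 + ct^2 + dt + e. Substituting each data point gives a linear system:
  81a - 27b + 9c - 3d + e = -132
  16a - 8b + 4c - 2d + e = -6
  e = 6
  16a + 8b + 4c + 2d + e = -62
  625a + 125b + 25c + 5d + e = -2204
Solving the system yields a = -3, b = -3, c = 2, d = -2, e = 6.
So p(t) = -3t^4 - 3t^3 + 2t^2 - 2t + 6.
The coefficient of t^2 is 2.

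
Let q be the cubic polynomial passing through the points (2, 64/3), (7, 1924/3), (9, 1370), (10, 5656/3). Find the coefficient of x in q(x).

5

Write q(x) = ax^3 + bx^2 + cx + d. Substituting each data point gives a linear system:
  8a + 4b + 2c + d = 64/3
  343a + 49b + 7c + d = 1924/3
  729a + 81b + 9c + d = 1370
  1000a + 100b + 10c + d = 5656/3
Solving the system yields a = 2, b = -5/3, c = 5, d = 2.
So q(x) = 2x^3 - (5/3)x^2 + 5x + 2.
The coefficient of x is 5.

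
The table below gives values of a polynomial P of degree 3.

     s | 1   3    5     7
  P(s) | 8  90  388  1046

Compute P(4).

203

Write P(s) = as^3 + bs^2 + cs + d. Substituting each data point gives a linear system:
  a + b + c + d = 8
  27a + 9b + 3c + d = 90
  125a + 25b + 5c + d = 388
  343a + 49b + 7c + d = 1046
Solving the system yields a = 3, b = 0, c = 2, d = 3.
So P(s) = 3s³ + 2s + 3.
Then P(4) = 203.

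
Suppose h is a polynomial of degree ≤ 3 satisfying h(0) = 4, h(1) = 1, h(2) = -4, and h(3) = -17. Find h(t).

Write h(t) = at^3 + bt^2 + ct + d. Substituting each data point gives a linear system:
  d = 4
  a + b + c + d = 1
  8a + 4b + 2c + d = -4
  27a + 9b + 3c + d = -17
Solving the system yields a = -1, b = 2, c = -4, d = 4.
So h(t) = -t³ + 2t² - 4t + 4.
Check: h(3) = -17. ✓

h(t) = -t^3 + 2t^2 - 4t + 4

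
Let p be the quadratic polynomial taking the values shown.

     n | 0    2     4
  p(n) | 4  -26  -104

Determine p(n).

p(n) = -6n^2 - 3n + 4

Using the Lagrange interpolation formula with nodes 0, 2, 4:
  L_0(n) = (n - 2)(n - 4) / 8
  L_1(n) = n(n - 4) / -4
  L_2(n) = n(n - 2) / 8
Then p(n) = 4·L_0(n) - 26·L_1(n) - 104·L_2(n).
Expanding and collecting terms gives p(n) = -6n^2 - 3n + 4.
Check: p(0) = 4. ✓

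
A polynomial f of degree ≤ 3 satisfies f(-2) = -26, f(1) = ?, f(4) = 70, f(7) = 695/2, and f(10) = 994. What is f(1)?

-1/2

The 4 known points determine the degree-3 polynomial uniquely.
Write f(s) = as^3 + bs^2 + cs + d. Substituting each data point gives a linear system:
  -8a + 4b - 2c + d = -26
  64a + 16b + 4c + d = 70
  343a + 49b + 7c + d = 695/2
  1000a + 100b + 10c + d = 994
Solving the system yields a = 1, b = -1/2, c = 5, d = -6.
So f(s) = s^3 - (1/2)s^2 + 5s - 6.
Then f(1) = -1/2.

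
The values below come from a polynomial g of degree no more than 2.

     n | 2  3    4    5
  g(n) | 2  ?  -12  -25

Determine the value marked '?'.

-3

On equispaced nodes a degree-2 polynomial has vanishing third forward difference, so
  - g(2) + 3·g(3) - 3·g(4) + g(5) = 0.
Substituting the known values and solving for g(3):
  3·g(3) = -9
  g(3) = -3.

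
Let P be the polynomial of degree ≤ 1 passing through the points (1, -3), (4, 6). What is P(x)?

Write P(x) = ax + b. Substituting each data point gives a linear system:
  a + b = -3
  4a + b = 6
Solving the system yields a = 3, b = -6.
So P(x) = 3x - 6.
Check: P(4) = 6. ✓

P(x) = 3x - 6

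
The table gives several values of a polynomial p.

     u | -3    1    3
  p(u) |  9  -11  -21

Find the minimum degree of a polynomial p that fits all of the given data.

1

Divided differences on the nodes -3, 1, 3:
  order 0: 9  -11  -21
  order 1: -5  -5
  order 2: 0
The order-1 divided differences are all -5 (nonzero) and every higher order vanishes, so the data lies on a polynomial of degree exactly 1.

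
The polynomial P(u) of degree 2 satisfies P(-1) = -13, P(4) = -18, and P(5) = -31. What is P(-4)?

-58

Using the Lagrange interpolation formula with nodes -1, 4, 5:
  L_0(u) = (u - 4)(u - 5) / 30
  L_1(u) = (u + 1)(u - 5) / -5
  L_2(u) = (u + 1)(u - 4) / 6
Then P(u) = -13·L_0(u) - 18·L_1(u) - 31·L_2(u).
Expanding and collecting terms gives P(u) = -2u^2 + 5u - 6.
Evaluating at u = -4: P(-4) = -58.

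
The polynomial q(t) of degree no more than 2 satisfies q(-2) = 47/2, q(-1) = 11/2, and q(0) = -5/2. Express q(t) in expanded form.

Write q(t) = at^2 + bt + c. Substituting each data point gives a linear system:
  4a - 2b + c = 47/2
  a - b + c = 11/2
  c = -5/2
Solving the system yields a = 5, b = -3, c = -5/2.
So q(t) = 5t^2 - 3t - 5/2.
Check: q(0) = -5/2. ✓

q(t) = 5t^2 - 3t - 5/2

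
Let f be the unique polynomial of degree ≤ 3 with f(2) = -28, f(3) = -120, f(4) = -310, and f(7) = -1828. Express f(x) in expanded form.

f(x) = -6x^3 + 5x^2 - 3x + 6

Write f(x) = ax^3 + bx^2 + cx + d. Substituting each data point gives a linear system:
  8a + 4b + 2c + d = -28
  27a + 9b + 3c + d = -120
  64a + 16b + 4c + d = -310
  343a + 49b + 7c + d = -1828
Solving the system yields a = -6, b = 5, c = -3, d = 6.
So f(x) = -6x^3 + 5x^2 - 3x + 6.
Check: f(2) = -28. ✓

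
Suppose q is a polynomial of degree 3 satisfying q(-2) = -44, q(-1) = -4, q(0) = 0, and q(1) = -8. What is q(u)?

Write q(u) = au^3 + bu^2 + cu + d. Substituting each data point gives a linear system:
  -8a + 4b - 2c + d = -44
  -a + b - c + d = -4
  d = 0
  a + b + c + d = -8
Solving the system yields a = 4, b = -6, c = -6, d = 0.
So q(u) = 4u³ - 6u² - 6u.
Check: q(-2) = -44. ✓

q(u) = 4u^3 - 6u^2 - 6u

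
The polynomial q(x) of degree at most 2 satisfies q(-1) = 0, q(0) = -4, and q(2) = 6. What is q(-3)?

26

Using the Lagrange interpolation formula with nodes -1, 0, 2:
  L_0(x) = x(x - 2) / 3
  L_1(x) = (x + 1)(x - 2) / -2
  L_2(x) = (x + 1)x / 6
Then q(x) = 0·L_0(x) - 4·L_1(x) + 6·L_2(x).
Expanding and collecting terms gives q(x) = 3x^2 - x - 4.
Evaluating at x = -3: q(-3) = 26.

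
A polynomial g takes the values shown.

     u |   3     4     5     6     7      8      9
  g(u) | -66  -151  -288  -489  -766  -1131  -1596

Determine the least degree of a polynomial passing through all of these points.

Forward differences of the values at u = 3, 4, 5, 6, 7, 8, 9:
  g  : -66  -151  -288  -489  -766  -1131  -1596
  Δ  : -85  -137  -201  -277  -365  -465
  Δ^2: -52  -64  -76  -88  -100
  Δ^3: -12  -12  -12  -12
  Δ^4: 0  0  0
  Δ^5: 0  0
  Δ^6: 0
The third differences are constant (-12) and nonzero, while all higher differences vanish, so the minimal degree is 3.

3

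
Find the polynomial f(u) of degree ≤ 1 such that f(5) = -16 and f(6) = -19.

f(u) = -3u - 1

Write f(u) = au + b. Substituting each data point gives a linear system:
  5a + b = -16
  6a + b = -19
Solving the system yields a = -3, b = -1.
So f(u) = -3u - 1.
Check: f(6) = -19. ✓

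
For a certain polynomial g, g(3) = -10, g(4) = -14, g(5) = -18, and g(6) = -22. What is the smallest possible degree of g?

Forward differences of the values at x = 3, 4, 5, 6:
  g  : -10  -14  -18  -22
  Δ  : -4  -4  -4
  Δ^2: 0  0
  Δ^3: 0
The first differences are constant (-4) and nonzero, while all higher differences vanish, so the minimal degree is 1.

1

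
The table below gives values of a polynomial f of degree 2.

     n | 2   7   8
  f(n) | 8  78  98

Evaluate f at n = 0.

-6

Using the Lagrange interpolation formula with nodes 2, 7, 8:
  L_0(n) = (n - 7)(n - 8) / 30
  L_1(n) = (n - 2)(n - 8) / -5
  L_2(n) = (n - 2)(n - 7) / 6
Then f(n) = 8·L_0(n) + 78·L_1(n) + 98·L_2(n).
Expanding and collecting terms gives f(n) = n² + 5n - 6.
Evaluating at n = 0: f(0) = -6.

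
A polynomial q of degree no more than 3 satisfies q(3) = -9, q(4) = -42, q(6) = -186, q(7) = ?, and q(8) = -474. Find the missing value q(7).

The 4 known points determine the degree-3 polynomial uniquely.
Write q(s) = as^3 + bs^2 + cs + d. Substituting each data point gives a linear system:
  27a + 9b + 3c + d = -9
  64a + 16b + 4c + d = -42
  216a + 36b + 6c + d = -186
  512a + 64b + 8c + d = -474
Solving the system yields a = -1, b = 0, c = 4, d = 6.
So q(s) = -s³ + 4s + 6.
Then q(7) = -309.

-309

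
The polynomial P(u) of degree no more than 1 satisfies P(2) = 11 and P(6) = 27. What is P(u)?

Using the Lagrange interpolation formula with nodes 2, 6:
  L_0(u) = (u - 6) / -4
  L_1(u) = (u - 2) / 4
Then P(u) = 11·L_0(u) + 27·L_1(u).
Expanding and collecting terms gives P(u) = 4u + 3.
Check: P(2) = 11. ✓

P(u) = 4u + 3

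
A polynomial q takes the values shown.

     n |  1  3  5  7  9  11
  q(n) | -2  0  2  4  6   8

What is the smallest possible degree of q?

Forward differences of the values at n = 1, 3, 5, 7, 9, 11:
  q  : -2  0  2  4  6  8
  Δ  : 2  2  2  2  2
  Δ^2: 0  0  0  0
  Δ^3: 0  0  0
  Δ^4: 0  0
  Δ^5: 0
The first differences are constant (2) and nonzero, while all higher differences vanish, so the minimal degree is 1.

1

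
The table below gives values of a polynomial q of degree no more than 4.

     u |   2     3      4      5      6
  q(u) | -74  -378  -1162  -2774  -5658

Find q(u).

q(u) = -4u^4 - 2u^3 - 2u^2 + 4u + 6

Write q(u) = au^4 + bu^3 + cu^2 + du + e. Substituting each data point gives a linear system:
  16a + 8b + 4c + 2d + e = -74
  81a + 27b + 9c + 3d + e = -378
  256a + 64b + 16c + 4d + e = -1162
  625a + 125b + 25c + 5d + e = -2774
  1296a + 216b + 36c + 6d + e = -5658
Solving the system yields a = -4, b = -2, c = -2, d = 4, e = 6.
So q(u) = -4u^4 - 2u^3 - 2u^2 + 4u + 6.
Check: q(2) = -74. ✓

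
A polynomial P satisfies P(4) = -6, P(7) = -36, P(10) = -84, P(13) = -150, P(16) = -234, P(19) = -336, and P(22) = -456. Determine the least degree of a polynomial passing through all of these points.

Forward differences of the values at s = 4, 7, 10, 13, 16, 19, 22:
  P  : -6  -36  -84  -150  -234  -336  -456
  Δ  : -30  -48  -66  -84  -102  -120
  Δ^2: -18  -18  -18  -18  -18
  Δ^3: 0  0  0  0
  Δ^4: 0  0  0
  Δ^5: 0  0
  Δ^6: 0
The second differences are constant (-18) and nonzero, while all higher differences vanish, so the minimal degree is 2.

2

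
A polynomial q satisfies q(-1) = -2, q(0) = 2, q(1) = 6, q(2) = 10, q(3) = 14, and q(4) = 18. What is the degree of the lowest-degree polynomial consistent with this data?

Forward differences of the values at n = -1, 0, 1, 2, 3, 4:
  q  : -2  2  6  10  14  18
  Δ  : 4  4  4  4  4
  Δ^2: 0  0  0  0
  Δ^3: 0  0  0
  Δ^4: 0  0
  Δ^5: 0
The first differences are constant (4) and nonzero, while all higher differences vanish, so the minimal degree is 1.

1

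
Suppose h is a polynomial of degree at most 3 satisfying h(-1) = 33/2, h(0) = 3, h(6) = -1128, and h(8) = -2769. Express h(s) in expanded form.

h(s) = -6s^3 + 5s^2 - (5/2)s + 3

Using the Lagrange interpolation formula with nodes -1, 0, 6, 8:
  L_0(s) = s(s - 6)(s - 8) / -63
  L_1(s) = (s + 1)(s - 6)(s - 8) / 48
  L_2(s) = (s + 1)s(s - 8) / -84
  L_3(s) = (s + 1)s(s - 6) / 144
Then h(s) = 33/2·L_0(s) + 3·L_1(s) - 1128·L_2(s) - 2769·L_3(s).
Expanding and collecting terms gives h(s) = -6s^3 + 5s^2 - (5/2)s + 3.
Check: h(8) = -2769. ✓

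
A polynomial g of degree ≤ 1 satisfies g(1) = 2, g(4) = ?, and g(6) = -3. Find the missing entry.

The 2 known points determine the degree-1 polynomial uniquely.
Write g(t) = at + b. Substituting each data point gives a linear system:
  a + b = 2
  6a + b = -3
Solving the system yields a = -1, b = 3.
So g(t) = -t + 3.
Then g(4) = -1.

-1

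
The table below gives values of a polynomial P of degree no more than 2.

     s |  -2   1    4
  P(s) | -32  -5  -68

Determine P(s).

Using the Lagrange interpolation formula with nodes -2, 1, 4:
  L_0(s) = (s - 1)(s - 4) / 18
  L_1(s) = (s + 2)(s - 4) / -9
  L_2(s) = (s + 2)(s - 1) / 18
Then P(s) = -32·L_0(s) - 5·L_1(s) - 68·L_2(s).
Expanding and collecting terms gives P(s) = -5s² + 4s - 4.
Check: P(-2) = -32. ✓

P(s) = -5s^2 + 4s - 4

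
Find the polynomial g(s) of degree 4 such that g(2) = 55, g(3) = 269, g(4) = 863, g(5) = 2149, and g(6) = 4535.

g(s) = 4s^4 - 4s^3 + 6s^2 - 1

Write g(s) = as^4 + bs^3 + cs^2 + ds + e. Substituting each data point gives a linear system:
  16a + 8b + 4c + 2d + e = 55
  81a + 27b + 9c + 3d + e = 269
  256a + 64b + 16c + 4d + e = 863
  625a + 125b + 25c + 5d + e = 2149
  1296a + 216b + 36c + 6d + e = 4535
Solving the system yields a = 4, b = -4, c = 6, d = 0, e = -1.
So g(s) = 4s⁴ - 4s³ + 6s² - 1.
Check: g(2) = 55. ✓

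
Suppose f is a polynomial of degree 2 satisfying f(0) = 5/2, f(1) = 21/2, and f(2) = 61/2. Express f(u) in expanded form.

f(u) = 6u^2 + 2u + 5/2

Write f(u) = au^2 + bu + c. Substituting each data point gives a linear system:
  c = 5/2
  a + b + c = 21/2
  4a + 2b + c = 61/2
Solving the system yields a = 6, b = 2, c = 5/2.
So f(u) = 6u^2 + 2u + 5/2.
Check: f(0) = 5/2. ✓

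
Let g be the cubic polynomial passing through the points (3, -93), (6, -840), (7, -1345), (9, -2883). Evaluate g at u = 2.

Write g(u) = au^3 + bu^2 + cu + d. Substituting each data point gives a linear system:
  27a + 9b + 3c + d = -93
  216a + 36b + 6c + d = -840
  343a + 49b + 7c + d = -1345
  729a + 81b + 9c + d = -2883
Solving the system yields a = -4, b = 0, c = 3, d = 6.
So g(u) = -4u³ + 3u + 6.
Then g(2) = -20.

-20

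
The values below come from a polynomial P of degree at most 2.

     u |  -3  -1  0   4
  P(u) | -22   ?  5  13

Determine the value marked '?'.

-2

The 3 known points determine the degree-2 polynomial uniquely.
Write P(u) = au^2 + bu + c. Substituting each data point gives a linear system:
  9a - 3b + c = -22
  c = 5
  16a + 4b + c = 13
Solving the system yields a = -1, b = 6, c = 5.
So P(u) = -u² + 6u + 5.
Then P(-1) = -2.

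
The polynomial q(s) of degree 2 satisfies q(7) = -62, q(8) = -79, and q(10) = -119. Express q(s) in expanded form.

Using the Lagrange interpolation formula with nodes 7, 8, 10:
  L_0(s) = (s - 8)(s - 10) / 3
  L_1(s) = (s - 7)(s - 10) / -2
  L_2(s) = (s - 7)(s - 8) / 6
Then q(s) = -62·L_0(s) - 79·L_1(s) - 119·L_2(s).
Expanding and collecting terms gives q(s) = -s² - 2s + 1.
Check: q(8) = -79. ✓

q(s) = -s^2 - 2s + 1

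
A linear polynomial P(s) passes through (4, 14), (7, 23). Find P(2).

8

Using the Lagrange interpolation formula with nodes 4, 7:
  L_0(s) = (s - 7) / -3
  L_1(s) = (s - 4) / 3
Then P(s) = 14·L_0(s) + 23·L_1(s).
Expanding and collecting terms gives P(s) = 3s + 2.
Evaluating at s = 2: P(2) = 8.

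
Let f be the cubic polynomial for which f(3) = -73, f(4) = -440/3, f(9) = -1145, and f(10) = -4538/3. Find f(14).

Using the Lagrange interpolation formula with nodes 3, 4, 9, 10:
  L_0(n) = (n - 4)(n - 9)(n - 10) / -42
  L_1(n) = (n - 3)(n - 9)(n - 10) / 30
  L_2(n) = (n - 3)(n - 4)(n - 10) / -30
  L_3(n) = (n - 3)(n - 4)(n - 9) / 42
Then f(n) = -73·L_0(n) - 440/3·L_1(n) - 1145·L_2(n) - 4538/3·L_3(n).
Expanding and collecting terms gives f(n) = -n^3 - 5n^2 - (5/3)n + 4.
Evaluating at n = 14: f(14) = -11230/3.

-11230/3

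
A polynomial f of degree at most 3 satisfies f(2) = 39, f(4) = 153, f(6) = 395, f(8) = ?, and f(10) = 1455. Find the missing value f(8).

813

The 4 known points determine the degree-3 polynomial uniquely.
Write f(n) = an^3 + bn^2 + cn + d. Substituting each data point gives a linear system:
  8a + 4b + 2c + d = 39
  64a + 16b + 4c + d = 153
  216a + 36b + 6c + d = 395
  1000a + 100b + 10c + d = 1455
Solving the system yields a = 1, b = 4, c = 5, d = 5.
So f(n) = n^3 + 4n^2 + 5n + 5.
Then f(8) = 813.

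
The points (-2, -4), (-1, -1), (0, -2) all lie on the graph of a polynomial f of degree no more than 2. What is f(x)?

f(x) = -2x^2 - 3x - 2

Write f(x) = ax^2 + bx + c. Substituting each data point gives a linear system:
  4a - 2b + c = -4
  a - b + c = -1
  c = -2
Solving the system yields a = -2, b = -3, c = -2.
So f(x) = -2x² - 3x - 2.
Check: f(-2) = -4. ✓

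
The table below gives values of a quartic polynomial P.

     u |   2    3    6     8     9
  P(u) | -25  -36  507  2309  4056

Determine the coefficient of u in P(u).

1

Write P(u) = au^4 + bu^3 + cu^2 + du + e. Substituting each data point gives a linear system:
  16a + 8b + 4c + 2d + e = -25
  81a + 27b + 9c + 3d + e = -36
  1296a + 216b + 36c + 6d + e = 507
  4096a + 512b + 64c + 8d + e = 2309
  6561a + 729b + 81c + 9d + e = 4056
Solving the system yields a = 1, b = -3, c = -4, d = 1, e = -3.
So P(u) = u⁴ - 3u³ - 4u² + u - 3.
The coefficient of u is 1.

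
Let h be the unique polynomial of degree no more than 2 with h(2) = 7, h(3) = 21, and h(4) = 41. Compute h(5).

67

Using the Lagrange interpolation formula with nodes 2, 3, 4:
  L_0(s) = (s - 3)(s - 4) / 2
  L_1(s) = (s - 2)(s - 4) / -1
  L_2(s) = (s - 2)(s - 3) / 2
Then h(s) = 7·L_0(s) + 21·L_1(s) + 41·L_2(s).
Expanding and collecting terms gives h(s) = 3s^2 - s - 3.
Evaluating at s = 5: h(5) = 67.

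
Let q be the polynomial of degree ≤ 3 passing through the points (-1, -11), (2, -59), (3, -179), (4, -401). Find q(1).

-11

Write q(x) = ax^3 + bx^2 + cx + d. Substituting each data point gives a linear system:
  -a + b - c + d = -11
  8a + 4b + 2c + d = -59
  27a + 9b + 3c + d = -179
  64a + 16b + 4c + d = -401
Solving the system yields a = -5, b = -6, c = 5, d = -5.
So q(x) = -5x^3 - 6x^2 + 5x - 5.
Then q(1) = -11.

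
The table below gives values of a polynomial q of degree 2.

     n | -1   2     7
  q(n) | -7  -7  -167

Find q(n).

Write q(n) = an^2 + bn + c. Substituting each data point gives a linear system:
  a - b + c = -7
  4a + 2b + c = -7
  49a + 7b + c = -167
Solving the system yields a = -4, b = 4, c = 1.
So q(n) = -4n² + 4n + 1.
Check: q(7) = -167. ✓

q(n) = -4n^2 + 4n + 1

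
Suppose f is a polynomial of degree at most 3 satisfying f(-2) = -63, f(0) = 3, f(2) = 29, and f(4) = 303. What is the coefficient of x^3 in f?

Write f(x) = ax^3 + bx^2 + cx + d. Substituting each data point gives a linear system:
  -8a + 4b - 2c + d = -63
  d = 3
  8a + 4b + 2c + d = 29
  64a + 16b + 4c + d = 303
Solving the system yields a = 6, b = -5, c = -1, d = 3.
So f(x) = 6x^3 - 5x^2 - x + 3.
The leading coefficient is 6.

6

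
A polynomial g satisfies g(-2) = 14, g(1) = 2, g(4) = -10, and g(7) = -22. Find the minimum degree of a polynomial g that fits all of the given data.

1

Forward differences of the values at x = -2, 1, 4, 7:
  g  : 14  2  -10  -22
  Δ  : -12  -12  -12
  Δ^2: 0  0
  Δ^3: 0
The first differences are constant (-12) and nonzero, while all higher differences vanish, so the minimal degree is 1.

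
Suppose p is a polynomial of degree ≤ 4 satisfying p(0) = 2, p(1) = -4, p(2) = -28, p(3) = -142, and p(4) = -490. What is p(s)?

p(s) = -3s^4 + 6s^3 - 6s^2 - 3s + 2

Write p(s) = as^4 + bs^3 + cs^2 + ds + e. Substituting each data point gives a linear system:
  e = 2
  a + b + c + d + e = -4
  16a + 8b + 4c + 2d + e = -28
  81a + 27b + 9c + 3d + e = -142
  256a + 64b + 16c + 4d + e = -490
Solving the system yields a = -3, b = 6, c = -6, d = -3, e = 2.
So p(s) = -3s^4 + 6s^3 - 6s^2 - 3s + 2.
Check: p(4) = -490. ✓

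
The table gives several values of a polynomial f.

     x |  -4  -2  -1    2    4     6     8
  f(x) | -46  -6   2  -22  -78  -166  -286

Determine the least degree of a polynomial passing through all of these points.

2

Divided differences on the nodes -4, -2, -1, 2, 4, 6, 8:
  order 0: -46  -6  2  -22  -78  -166  -286
  order 1: 20  8  -8  -28  -44  -60
  order 2: -4  -4  -4  -4  -4
  order 3: 0  0  0  0
  order 4: 0  0  0
  order 5: 0  0
  order 6: 0
The order-2 divided differences are all -4 (nonzero) and every higher order vanishes, so the data lies on a polynomial of degree exactly 2.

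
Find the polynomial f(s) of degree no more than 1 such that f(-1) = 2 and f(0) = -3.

Write f(s) = as + b. Substituting each data point gives a linear system:
  -a + b = 2
  b = -3
Solving the system yields a = -5, b = -3.
So f(s) = -5s - 3.
Check: f(-1) = 2. ✓

f(s) = -5s - 3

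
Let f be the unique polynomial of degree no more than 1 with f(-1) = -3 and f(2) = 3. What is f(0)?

Write f(s) = as + b. Substituting each data point gives a linear system:
  -a + b = -3
  2a + b = 3
Solving the system yields a = 2, b = -1.
So f(s) = 2s - 1.
Then f(0) = -1.

-1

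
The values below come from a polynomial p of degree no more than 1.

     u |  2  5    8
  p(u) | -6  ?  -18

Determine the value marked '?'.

The 2 known points determine the degree-1 polynomial uniquely.
Write p(u) = au + b. Substituting each data point gives a linear system:
  2a + b = -6
  8a + b = -18
Solving the system yields a = -2, b = -2.
So p(u) = -2u - 2.
Then p(5) = -12.

-12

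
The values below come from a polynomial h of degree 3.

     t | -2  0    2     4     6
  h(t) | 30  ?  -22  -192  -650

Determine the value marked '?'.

On equispaced nodes a degree-3 polynomial has vanishing fourth forward difference, so
  h(-2) - 4·h(0) + 6·h(2) - 4·h(4) + h(6) = 0.
Substituting the known values and solving for h(0):
  -4·h(0) = -16
  h(0) = 4.

4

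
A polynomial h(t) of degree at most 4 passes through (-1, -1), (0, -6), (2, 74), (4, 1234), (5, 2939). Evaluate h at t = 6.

5970

Write h(t) = at^4 + bt^3 + ct^2 + dt + e. Substituting each data point gives a linear system:
  a - b + c - d + e = -1
  e = -6
  16a + 8b + 4c + 2d + e = 74
  256a + 64b + 16c + 4d + e = 1234
  625a + 125b + 25c + 5d + e = 2939
Solving the system yields a = 4, b = 4, c = -1, d = -6, e = -6.
So h(t) = 4t⁴ + 4t³ - t² - 6t - 6.
Then h(6) = 5970.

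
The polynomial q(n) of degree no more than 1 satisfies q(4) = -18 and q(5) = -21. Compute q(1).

-9

Using the Lagrange interpolation formula with nodes 4, 5:
  L_0(n) = (n - 5) / -1
  L_1(n) = (n - 4) / 1
Then q(n) = -18·L_0(n) - 21·L_1(n).
Expanding and collecting terms gives q(n) = -3n - 6.
Evaluating at n = 1: q(1) = -9.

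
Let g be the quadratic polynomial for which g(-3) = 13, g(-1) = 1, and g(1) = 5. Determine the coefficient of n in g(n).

2

Write g(n) = an^2 + bn + c. Substituting each data point gives a linear system:
  9a - 3b + c = 13
  a - b + c = 1
  a + b + c = 5
Solving the system yields a = 2, b = 2, c = 1.
So g(n) = 2n^2 + 2n + 1.
The coefficient of n is 2.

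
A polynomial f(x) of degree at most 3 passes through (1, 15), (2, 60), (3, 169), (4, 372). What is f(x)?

Write f(x) = ax^3 + bx^2 + cx + d. Substituting each data point gives a linear system:
  a + b + c + d = 15
  8a + 4b + 2c + d = 60
  27a + 9b + 3c + d = 169
  64a + 16b + 4c + d = 372
Solving the system yields a = 5, b = 2, c = 4, d = 4.
So f(x) = 5x³ + 2x² + 4x + 4.
Check: f(4) = 372. ✓

f(x) = 5x^3 + 2x^2 + 4x + 4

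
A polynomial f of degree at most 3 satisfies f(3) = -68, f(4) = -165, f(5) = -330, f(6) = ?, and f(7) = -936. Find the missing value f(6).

-581

On equispaced nodes a degree-3 polynomial has vanishing fourth forward difference, so
  f(3) - 4·f(4) + 6·f(5) - 4·f(6) + f(7) = 0.
Substituting the known values and solving for f(6):
  -4·f(6) = 2324
  f(6) = -581.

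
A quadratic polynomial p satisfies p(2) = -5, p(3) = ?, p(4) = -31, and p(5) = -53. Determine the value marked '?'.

On equispaced nodes a degree-2 polynomial has vanishing third forward difference, so
  - p(2) + 3·p(3) - 3·p(4) + p(5) = 0.
Substituting the known values and solving for p(3):
  3·p(3) = -45
  p(3) = -15.

-15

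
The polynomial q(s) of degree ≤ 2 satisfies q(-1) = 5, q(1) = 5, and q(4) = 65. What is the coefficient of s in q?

Write q(s) = as^2 + bs + c. Substituting each data point gives a linear system:
  a - b + c = 5
  a + b + c = 5
  16a + 4b + c = 65
Solving the system yields a = 4, b = 0, c = 1.
So q(s) = 4s^2 + 1.
The coefficient of s is 0.

0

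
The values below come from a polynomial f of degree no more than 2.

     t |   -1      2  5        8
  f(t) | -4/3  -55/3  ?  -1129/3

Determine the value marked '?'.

The 3 known points determine the degree-2 polynomial uniquely.
Write f(t) = at^2 + bt + c. Substituting each data point gives a linear system:
  a - b + c = -4/3
  4a + 2b + c = -55/3
  64a + 8b + c = -1129/3
Solving the system yields a = -6, b = 1/3, c = 5.
So f(t) = -6t^2 + (1/3)t + 5.
Then f(5) = -430/3.

-430/3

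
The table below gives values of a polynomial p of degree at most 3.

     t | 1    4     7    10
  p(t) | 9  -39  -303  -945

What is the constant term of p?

5

Write p(t) = at^3 + bt^2 + ct + d. Substituting each data point gives a linear system:
  a + b + c + d = 9
  64a + 16b + 4c + d = -39
  343a + 49b + 7c + d = -303
  1000a + 100b + 10c + d = -945
Solving the system yields a = -1, b = 0, c = 5, d = 5.
So p(t) = -t^3 + 5t + 5.
The constant term is 5.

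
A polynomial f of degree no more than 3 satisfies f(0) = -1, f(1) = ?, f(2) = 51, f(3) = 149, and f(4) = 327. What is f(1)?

9

On equispaced nodes a degree-3 polynomial has vanishing fourth forward difference, so
  f(0) - 4·f(1) + 6·f(2) - 4·f(3) + f(4) = 0.
Substituting the known values and solving for f(1):
  -4·f(1) = -36
  f(1) = 9.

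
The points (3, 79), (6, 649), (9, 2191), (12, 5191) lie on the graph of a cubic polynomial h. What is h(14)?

Using the Lagrange interpolation formula with nodes 3, 6, 9, 12:
  L_0(t) = (t - 6)(t - 9)(t - 12) / -162
  L_1(t) = (t - 3)(t - 9)(t - 12) / 54
  L_2(t) = (t - 3)(t - 6)(t - 12) / -54
  L_3(t) = (t - 3)(t - 6)(t - 9) / 162
Then h(t) = 79·L_0(t) + 649·L_1(t) + 2191·L_2(t) + 5191·L_3(t).
Expanding and collecting terms gives h(t) = 3t^3 + t - 5.
Evaluating at t = 14: h(14) = 8241.

8241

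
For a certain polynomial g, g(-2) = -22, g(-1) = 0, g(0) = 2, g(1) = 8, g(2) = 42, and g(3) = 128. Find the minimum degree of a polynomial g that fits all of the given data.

Forward differences of the values at u = -2, -1, 0, 1, 2, 3:
  g  : -22  0  2  8  42  128
  Δ  : 22  2  6  34  86
  Δ^2: -20  4  28  52
  Δ^3: 24  24  24
  Δ^4: 0  0
  Δ^5: 0
The third differences are constant (24) and nonzero, while all higher differences vanish, so the minimal degree is 3.

3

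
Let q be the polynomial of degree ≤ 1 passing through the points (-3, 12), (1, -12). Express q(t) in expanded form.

Write q(t) = at + b. Substituting each data point gives a linear system:
  -3a + b = 12
  a + b = -12
Solving the system yields a = -6, b = -6.
So q(t) = -6t - 6.
Check: q(-3) = 12. ✓

q(t) = -6t - 6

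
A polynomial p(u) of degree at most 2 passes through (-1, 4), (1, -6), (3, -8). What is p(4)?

Forward differences of the values at u = -1, 1, 3:
  p  : 4  -6  -8
  Δ  : -10  -2
  Δ^2: 8
The second differences are constant, confirming degree 2.
Interpolating (Newton forward form) and evaluating at u = 4 gives p(4) = -6.

-6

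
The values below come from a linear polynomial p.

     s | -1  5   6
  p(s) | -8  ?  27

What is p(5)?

22

The 2 known points determine the degree-1 polynomial uniquely.
Write p(s) = as + b. Substituting each data point gives a linear system:
  -a + b = -8
  6a + b = 27
Solving the system yields a = 5, b = -3.
So p(s) = 5s - 3.
Then p(5) = 22.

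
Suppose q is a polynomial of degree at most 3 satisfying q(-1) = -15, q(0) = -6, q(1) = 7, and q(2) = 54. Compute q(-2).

-50

Forward differences of the values at s = -1, 0, 1, 2:
  q  : -15  -6  7  54
  Δ  : 9  13  47
  Δ^2: 4  34
  Δ^3: 30
The third differences are constant, confirming degree 3.
Interpolating (Newton forward form) and evaluating at s = -2 gives q(-2) = -50.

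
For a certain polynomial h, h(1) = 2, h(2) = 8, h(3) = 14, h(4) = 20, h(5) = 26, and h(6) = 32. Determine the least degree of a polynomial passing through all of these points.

Forward differences of the values at s = 1, 2, 3, 4, 5, 6:
  h  : 2  8  14  20  26  32
  Δ  : 6  6  6  6  6
  Δ^2: 0  0  0  0
  Δ^3: 0  0  0
  Δ^4: 0  0
  Δ^5: 0
The first differences are constant (6) and nonzero, while all higher differences vanish, so the minimal degree is 1.

1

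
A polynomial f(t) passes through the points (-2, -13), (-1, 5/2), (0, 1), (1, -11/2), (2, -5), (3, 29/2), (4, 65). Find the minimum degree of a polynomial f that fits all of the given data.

Forward differences of the values at t = -2, -1, 0, 1, 2, 3, 4:
  f  : -13  5/2  1  -11/2  -5  29/2  65
  Δ  : 31/2  -3/2  -13/2  1/2  39/2  101/2
  Δ^2: -17  -5  7  19  31
  Δ^3: 12  12  12  12
  Δ^4: 0  0  0
  Δ^5: 0  0
  Δ^6: 0
The third differences are constant (12) and nonzero, while all higher differences vanish, so the minimal degree is 3.

3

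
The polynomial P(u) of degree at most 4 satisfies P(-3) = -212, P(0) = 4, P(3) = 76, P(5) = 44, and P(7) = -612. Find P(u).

Using the Lagrange interpolation formula with nodes -3, 0, 3, 5, 7:
  L_0(u) = u(u - 3)(u - 5)(u - 7) / 1440
  L_1(u) = (u + 3)(u - 3)(u - 5)(u - 7) / -315
  L_2(u) = (u + 3)u(u - 5)(u - 7) / 144
  L_3(u) = (u + 3)u(u - 3)(u - 7) / -160
  L_4(u) = (u + 3)u(u - 3)(u - 5) / 560
Then P(u) = -212·L_0(u) + 4·L_1(u) + 76·L_2(u) + 44·L_3(u) - 612·L_4(u).
Expanding and collecting terms gives P(u) = -u^4 + 5u^3 + u^2 + 3u + 4.
Check: P(5) = 44. ✓

P(u) = -u^4 + 5u^3 + u^2 + 3u + 4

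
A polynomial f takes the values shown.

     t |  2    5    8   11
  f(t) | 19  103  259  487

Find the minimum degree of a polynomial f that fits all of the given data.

Forward differences of the values at t = 2, 5, 8, 11:
  f  : 19  103  259  487
  Δ  : 84  156  228
  Δ^2: 72  72
  Δ^3: 0
The second differences are constant (72) and nonzero, while all higher differences vanish, so the minimal degree is 2.

2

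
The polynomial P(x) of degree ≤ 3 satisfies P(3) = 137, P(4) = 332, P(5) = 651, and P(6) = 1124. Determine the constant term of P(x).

Write P(x) = ax^3 + bx^2 + cx + d. Substituting each data point gives a linear system:
  27a + 9b + 3c + d = 137
  64a + 16b + 4c + d = 332
  125a + 25b + 5c + d = 651
  216a + 36b + 6c + d = 1124
Solving the system yields a = 5, b = 2, c = -4, d = -4.
So P(x) = 5x^3 + 2x^2 - 4x - 4.
The constant term is -4.

-4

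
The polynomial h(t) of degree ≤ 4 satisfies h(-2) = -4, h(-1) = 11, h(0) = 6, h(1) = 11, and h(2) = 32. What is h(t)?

Using the Lagrange interpolation formula with nodes -2, -1, 0, 1, 2:
  L_0(t) = (t + 1)t(t - 1)(t - 2) / 24
  L_1(t) = (t + 2)t(t - 1)(t - 2) / -6
  L_2(t) = (t + 2)(t + 1)(t - 1)(t - 2) / 4
  L_3(t) = (t + 2)(t + 1)t(t - 2) / -6
  L_4(t) = (t + 2)(t + 1)t(t - 1) / 24
Then h(t) = -4·L_0(t) + 11·L_1(t) + 6·L_2(t) + 11·L_3(t) + 32·L_4(t).
Expanding and collecting terms gives h(t) = -t^4 + 3t^3 + 6t^2 - 3t + 6.
Check: h(1) = 11. ✓

h(t) = -t^4 + 3t^3 + 6t^2 - 3t + 6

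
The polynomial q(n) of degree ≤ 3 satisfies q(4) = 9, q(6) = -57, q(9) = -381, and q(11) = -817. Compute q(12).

Using the Lagrange interpolation formula with nodes 4, 6, 9, 11:
  L_0(n) = (n - 6)(n - 9)(n - 11) / -70
  L_1(n) = (n - 4)(n - 9)(n - 11) / 30
  L_2(n) = (n - 4)(n - 6)(n - 11) / -30
  L_3(n) = (n - 4)(n - 6)(n - 9) / 70
Then q(n) = 9·L_0(n) - 57·L_1(n) - 381·L_2(n) - 817·L_3(n).
Expanding and collecting terms gives q(n) = -n³ + 4n² + 3n - 3.
Evaluating at n = 12: q(12) = -1119.

-1119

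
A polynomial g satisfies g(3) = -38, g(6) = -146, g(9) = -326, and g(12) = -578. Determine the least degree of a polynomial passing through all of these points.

2

Forward differences of the values at u = 3, 6, 9, 12:
  g  : -38  -146  -326  -578
  Δ  : -108  -180  -252
  Δ^2: -72  -72
  Δ^3: 0
The second differences are constant (-72) and nonzero, while all higher differences vanish, so the minimal degree is 2.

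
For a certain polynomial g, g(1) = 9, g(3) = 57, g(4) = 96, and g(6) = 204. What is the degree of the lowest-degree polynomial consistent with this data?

Divided differences on the nodes 1, 3, 4, 6:
  order 0: 9  57  96  204
  order 1: 24  39  54
  order 2: 5  5
  order 3: 0
The order-2 divided differences are all 5 (nonzero) and every higher order vanishes, so the data lies on a polynomial of degree exactly 2.

2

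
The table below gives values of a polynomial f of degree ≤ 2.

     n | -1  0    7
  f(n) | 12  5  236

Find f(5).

Using the Lagrange interpolation formula with nodes -1, 0, 7:
  L_0(n) = n(n - 7) / 8
  L_1(n) = (n + 1)(n - 7) / -7
  L_2(n) = (n + 1)n / 56
Then f(n) = 12·L_0(n) + 5·L_1(n) + 236·L_2(n).
Expanding and collecting terms gives f(n) = 5n^2 - 2n + 5.
Evaluating at n = 5: f(5) = 120.

120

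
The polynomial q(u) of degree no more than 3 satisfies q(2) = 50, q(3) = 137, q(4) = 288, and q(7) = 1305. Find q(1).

9

Write q(u) = au^3 + bu^2 + cu + d. Substituting each data point gives a linear system:
  8a + 4b + 2c + d = 50
  27a + 9b + 3c + d = 137
  64a + 16b + 4c + d = 288
  343a + 49b + 7c + d = 1305
Solving the system yields a = 3, b = 5, c = 5, d = -4.
So q(u) = 3u^3 + 5u^2 + 5u - 4.
Then q(1) = 9.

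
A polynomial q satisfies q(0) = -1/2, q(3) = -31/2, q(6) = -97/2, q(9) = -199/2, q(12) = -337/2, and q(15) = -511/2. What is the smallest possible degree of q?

2

Forward differences of the values at t = 0, 3, 6, 9, 12, 15:
  q  : -1/2  -31/2  -97/2  -199/2  -337/2  -511/2
  Δ  : -15  -33  -51  -69  -87
  Δ^2: -18  -18  -18  -18
  Δ^3: 0  0  0
  Δ^4: 0  0
  Δ^5: 0
The second differences are constant (-18) and nonzero, while all higher differences vanish, so the minimal degree is 2.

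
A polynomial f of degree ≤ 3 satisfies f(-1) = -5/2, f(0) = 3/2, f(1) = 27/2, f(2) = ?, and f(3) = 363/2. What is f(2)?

The 4 known points determine the degree-3 polynomial uniquely.
Write f(t) = at^3 + bt^2 + ct + d. Substituting each data point gives a linear system:
  -a + b - c + d = -5/2
  d = 3/2
  a + b + c + d = 27/2
  27a + 9b + 3c + d = 363/2
Solving the system yields a = 5, b = 4, c = 3, d = 3/2.
So f(t) = 5t^3 + 4t^2 + 3t + 3/2.
Then f(2) = 127/2.

127/2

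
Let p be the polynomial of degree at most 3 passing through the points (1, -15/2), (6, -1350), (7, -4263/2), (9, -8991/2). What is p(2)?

-54

Write p(u) = au^3 + bu^2 + cu + d. Substituting each data point gives a linear system:
  a + b + c + d = -15/2
  216a + 36b + 6c + d = -1350
  343a + 49b + 7c + d = -4263/2
  729a + 81b + 9c + d = -8991/2
Solving the system yields a = -6, b = -3/2, c = 0, d = 0.
So p(u) = -6u^3 - (3/2)u^2.
Then p(2) = -54.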